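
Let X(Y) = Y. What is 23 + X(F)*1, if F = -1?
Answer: 22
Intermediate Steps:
23 + X(F)*1 = 23 - 1*1 = 23 - 1 = 22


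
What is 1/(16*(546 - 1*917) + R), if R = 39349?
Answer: 1/33413 ≈ 2.9928e-5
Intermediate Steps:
1/(16*(546 - 1*917) + R) = 1/(16*(546 - 1*917) + 39349) = 1/(16*(546 - 917) + 39349) = 1/(16*(-371) + 39349) = 1/(-5936 + 39349) = 1/33413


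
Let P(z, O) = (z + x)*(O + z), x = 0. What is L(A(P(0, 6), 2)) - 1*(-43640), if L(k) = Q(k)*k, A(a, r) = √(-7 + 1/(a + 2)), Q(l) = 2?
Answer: 43640 + I*√26 ≈ 43640.0 + 5.099*I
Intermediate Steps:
P(z, O) = z*(O + z) (P(z, O) = (z + 0)*(O + z) = z*(O + z))
A(a, r) = √(-7 + 1/(2 + a))
L(k) = 2*k
L(A(P(0, 6), 2)) - 1*(-43640) = 2*√((-13 - 0*(6 + 0))/(2 + 0*(6 + 0))) - 1*(-43640) = 2*√((-13 - 0*6)/(2 + 0*6)) + 43640 = 2*√((-13 - 7*0)/(2 + 0)) + 43640 = 2*√((-13 + 0)/2) + 43640 = 2*√((½)*(-13)) + 43640 = 2*√(-13/2) + 43640 = 2*(I*√26/2) + 43640 = I*√26 + 43640 = 43640 + I*√26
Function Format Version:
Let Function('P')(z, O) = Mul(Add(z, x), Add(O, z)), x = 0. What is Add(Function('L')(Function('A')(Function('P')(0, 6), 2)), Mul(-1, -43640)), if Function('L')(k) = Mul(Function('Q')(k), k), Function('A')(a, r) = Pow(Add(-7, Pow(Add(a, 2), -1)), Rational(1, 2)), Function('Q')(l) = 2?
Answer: Add(43640, Mul(I, Pow(26, Rational(1, 2)))) ≈ Add(43640., Mul(5.0990, I))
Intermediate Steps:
Function('P')(z, O) = Mul(z, Add(O, z)) (Function('P')(z, O) = Mul(Add(z, 0), Add(O, z)) = Mul(z, Add(O, z)))
Function('A')(a, r) = Pow(Add(-7, Pow(Add(2, a), -1)), Rational(1, 2))
Function('L')(k) = Mul(2, k)
Add(Function('L')(Function('A')(Function('P')(0, 6), 2)), Mul(-1, -43640)) = Add(Mul(2, Pow(Mul(Pow(Add(2, Mul(0, Add(6, 0))), -1), Add(-13, Mul(-7, Mul(0, Add(6, 0))))), Rational(1, 2))), Mul(-1, -43640)) = Add(Mul(2, Pow(Mul(Pow(Add(2, Mul(0, 6)), -1), Add(-13, Mul(-7, Mul(0, 6)))), Rational(1, 2))), 43640) = Add(Mul(2, Pow(Mul(Pow(Add(2, 0), -1), Add(-13, Mul(-7, 0))), Rational(1, 2))), 43640) = Add(Mul(2, Pow(Mul(Pow(2, -1), Add(-13, 0)), Rational(1, 2))), 43640) = Add(Mul(2, Pow(Mul(Rational(1, 2), -13), Rational(1, 2))), 43640) = Add(Mul(2, Pow(Rational(-13, 2), Rational(1, 2))), 43640) = Add(Mul(2, Mul(Rational(1, 2), I, Pow(26, Rational(1, 2)))), 43640) = Add(Mul(I, Pow(26, Rational(1, 2))), 43640) = Add(43640, Mul(I, Pow(26, Rational(1, 2))))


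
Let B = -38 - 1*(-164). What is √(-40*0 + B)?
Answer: 3*√14 ≈ 11.225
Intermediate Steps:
B = 126 (B = -38 + 164 = 126)
√(-40*0 + B) = √(-40*0 + 126) = √(-1*0 + 126) = √(0 + 126) = √126 = 3*√14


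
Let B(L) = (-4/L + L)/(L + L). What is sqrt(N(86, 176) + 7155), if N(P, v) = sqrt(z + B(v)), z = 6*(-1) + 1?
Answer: sqrt(13852080 + 11*I*sqrt(139394))/44 ≈ 84.587 + 0.012539*I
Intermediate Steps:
B(L) = (L - 4/L)/(2*L) (B(L) = (L - 4/L)/((2*L)) = (L - 4/L)*(1/(2*L)) = (L - 4/L)/(2*L))
z = -5 (z = -6 + 1 = -5)
N(P, v) = sqrt(-9/2 - 2/v**2) (N(P, v) = sqrt(-5 + (1/2 - 2/v**2)) = sqrt(-9/2 - 2/v**2))
sqrt(N(86, 176) + 7155) = sqrt(sqrt(-18 - 8/176**2)/2 + 7155) = sqrt(sqrt(-18 - 8*1/30976)/2 + 7155) = sqrt(sqrt(-18 - 1/3872)/2 + 7155) = sqrt(sqrt(-69697/3872)/2 + 7155) = sqrt((I*sqrt(139394)/88)/2 + 7155) = sqrt(I*sqrt(139394)/176 + 7155) = sqrt(7155 + I*sqrt(139394)/176)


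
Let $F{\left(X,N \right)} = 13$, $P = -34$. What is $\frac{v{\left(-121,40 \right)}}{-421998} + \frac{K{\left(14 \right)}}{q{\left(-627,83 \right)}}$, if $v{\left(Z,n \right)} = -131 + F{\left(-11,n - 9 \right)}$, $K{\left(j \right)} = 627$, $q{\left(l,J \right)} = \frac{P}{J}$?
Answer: $- \frac{10980596953}{7173966} \approx -1530.6$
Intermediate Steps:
$q{\left(l,J \right)} = - \frac{34}{J}$
$v{\left(Z,n \right)} = -118$ ($v{\left(Z,n \right)} = -131 + 13 = -118$)
$\frac{v{\left(-121,40 \right)}}{-421998} + \frac{K{\left(14 \right)}}{q{\left(-627,83 \right)}} = - \frac{118}{-421998} + \frac{627}{\left(-34\right) \frac{1}{83}} = \left(-118\right) \left(- \frac{1}{421998}\right) + \frac{627}{\left(-34\right) \frac{1}{83}} = \frac{59}{210999} + \frac{627}{- \frac{34}{83}} = \frac{59}{210999} + 627 \left(- \frac{83}{34}\right) = \frac{59}{210999} - \frac{52041}{34} = - \frac{10980596953}{7173966}$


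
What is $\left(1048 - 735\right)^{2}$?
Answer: $97969$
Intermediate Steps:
$\left(1048 - 735\right)^{2} = 313^{2} = 97969$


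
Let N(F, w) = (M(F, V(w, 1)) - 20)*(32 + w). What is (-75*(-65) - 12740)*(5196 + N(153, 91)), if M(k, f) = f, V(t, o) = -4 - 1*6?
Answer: -11844690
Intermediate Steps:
V(t, o) = -10 (V(t, o) = -4 - 6 = -10)
N(F, w) = -960 - 30*w (N(F, w) = (-10 - 20)*(32 + w) = -30*(32 + w) = -960 - 30*w)
(-75*(-65) - 12740)*(5196 + N(153, 91)) = (-75*(-65) - 12740)*(5196 + (-960 - 30*91)) = (4875 - 12740)*(5196 + (-960 - 2730)) = -7865*(5196 - 3690) = -7865*1506 = -11844690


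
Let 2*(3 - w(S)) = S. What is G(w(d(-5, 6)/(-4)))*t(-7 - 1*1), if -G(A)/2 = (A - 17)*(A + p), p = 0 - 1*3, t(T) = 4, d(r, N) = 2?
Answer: 55/2 ≈ 27.500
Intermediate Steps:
w(S) = 3 - S/2
p = -3 (p = 0 - 3 = -3)
G(A) = -2*(-17 + A)*(-3 + A) (G(A) = -2*(A - 17)*(A - 3) = -2*(-17 + A)*(-3 + A))
G(w(d(-5, 6)/(-4)))*t(-7 - 1*1) = (-102 - 2*(3 - 1/(-4))² + 40*(3 - 1/(-4)))*4 = (-102 - 2*(3 - (-1)/4)² + 40*(3 - (-1)/4))*4 = (-102 - 2*(3 - ½*(-½))² + 40*(3 - ½*(-½)))*4 = (-102 - 2*(3 + ¼)² + 40*(3 + ¼))*4 = (-102 - 2*(13/4)² + 40*(13/4))*4 = (-102 - 2*169/16 + 130)*4 = (-102 - 169/8 + 130)*4 = (55/8)*4 = 55/2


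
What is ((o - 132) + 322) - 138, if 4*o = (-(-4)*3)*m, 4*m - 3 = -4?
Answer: 205/4 ≈ 51.250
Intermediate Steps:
m = -1/4 (m = 3/4 + (1/4)*(-4) = 3/4 - 1 = -1/4 ≈ -0.25000)
o = -3/4 (o = (-(-4)*3*(-1/4))/4 = (-4*(-3)*(-1/4))/4 = (12*(-1/4))/4 = (1/4)*(-3) = -3/4 ≈ -0.75000)
((o - 132) + 322) - 138 = ((-3/4 - 132) + 322) - 138 = (-531/4 + 322) - 138 = 757/4 - 138 = 205/4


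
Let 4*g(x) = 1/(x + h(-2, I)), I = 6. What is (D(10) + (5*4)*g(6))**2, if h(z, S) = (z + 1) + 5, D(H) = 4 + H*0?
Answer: 81/4 ≈ 20.250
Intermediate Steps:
D(H) = 4 (D(H) = 4 + 0 = 4)
h(z, S) = 6 + z (h(z, S) = (1 + z) + 5 = 6 + z)
g(x) = 1/(4*(4 + x)) (g(x) = 1/(4*(x + (6 - 2))) = 1/(4*(x + 4)) = 1/(4*(4 + x)))
(D(10) + (5*4)*g(6))**2 = (4 + (5*4)*(1/(4*(4 + 6))))**2 = (4 + 20*((1/4)/10))**2 = (4 + 20*((1/4)*(1/10)))**2 = (4 + 20*(1/40))**2 = (4 + 1/2)**2 = (9/2)**2 = 81/4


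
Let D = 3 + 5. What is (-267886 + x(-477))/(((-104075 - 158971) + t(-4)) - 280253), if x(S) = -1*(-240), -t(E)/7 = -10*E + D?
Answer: 267646/543635 ≈ 0.49233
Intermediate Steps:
D = 8
t(E) = -56 + 70*E (t(E) = -7*(-10*E + 8) = -7*(8 - 10*E) = -56 + 70*E)
x(S) = 240
(-267886 + x(-477))/(((-104075 - 158971) + t(-4)) - 280253) = (-267886 + 240)/(((-104075 - 158971) + (-56 + 70*(-4))) - 280253) = -267646/((-263046 + (-56 - 280)) - 280253) = -267646/((-263046 - 336) - 280253) = -267646/(-263382 - 280253) = -267646/(-543635) = -267646*(-1/543635) = 267646/543635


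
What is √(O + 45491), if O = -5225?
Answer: 3*√4474 ≈ 200.66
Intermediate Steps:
√(O + 45491) = √(-5225 + 45491) = √40266 = 3*√4474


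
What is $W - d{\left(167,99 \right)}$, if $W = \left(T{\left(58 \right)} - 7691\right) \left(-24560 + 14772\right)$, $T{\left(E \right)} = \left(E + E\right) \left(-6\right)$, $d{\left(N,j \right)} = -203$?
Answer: $82092159$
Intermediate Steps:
$T{\left(E \right)} = - 12 E$ ($T{\left(E \right)} = 2 E \left(-6\right) = - 12 E$)
$W = 82091956$ ($W = \left(\left(-12\right) 58 - 7691\right) \left(-24560 + 14772\right) = \left(-696 - 7691\right) \left(-9788\right) = \left(-8387\right) \left(-9788\right) = 82091956$)
$W - d{\left(167,99 \right)} = 82091956 - -203 = 82091956 + 203 = 82092159$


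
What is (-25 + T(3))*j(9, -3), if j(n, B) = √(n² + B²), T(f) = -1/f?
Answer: -76*√10 ≈ -240.33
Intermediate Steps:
j(n, B) = √(B² + n²)
(-25 + T(3))*j(9, -3) = (-25 - 1/3)*√((-3)² + 9²) = (-25 - 1*⅓)*√(9 + 81) = (-25 - ⅓)*√90 = -76*√10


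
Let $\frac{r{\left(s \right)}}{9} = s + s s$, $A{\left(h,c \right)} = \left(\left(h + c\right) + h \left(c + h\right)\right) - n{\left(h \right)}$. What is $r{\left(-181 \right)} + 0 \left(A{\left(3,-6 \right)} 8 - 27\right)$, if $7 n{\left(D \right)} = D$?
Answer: $293220$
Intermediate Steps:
$n{\left(D \right)} = \frac{D}{7}$
$A{\left(h,c \right)} = c + \frac{6 h}{7} + h \left(c + h\right)$ ($A{\left(h,c \right)} = \left(\left(h + c\right) + h \left(c + h\right)\right) - \frac{h}{7} = \left(\left(c + h\right) + h \left(c + h\right)\right) - \frac{h}{7} = \left(c + h + h \left(c + h\right)\right) - \frac{h}{7} = c + \frac{6 h}{7} + h \left(c + h\right)$)
$r{\left(s \right)} = 9 s + 9 s^{2}$ ($r{\left(s \right)} = 9 \left(s + s s\right) = 9 \left(s + s^{2}\right) = 9 s + 9 s^{2}$)
$r{\left(-181 \right)} + 0 \left(A{\left(3,-6 \right)} 8 - 27\right) = 9 \left(-181\right) \left(1 - 181\right) + 0 \left(\left(-6 + 3^{2} + \frac{6}{7} \cdot 3 - 18\right) 8 - 27\right) = 9 \left(-181\right) \left(-180\right) + 0 \left(\left(-6 + 9 + \frac{18}{7} - 18\right) 8 - 27\right) = 293220 + 0 \left(\left(- \frac{87}{7}\right) 8 - 27\right) = 293220 + 0 \left(- \frac{696}{7} - 27\right) = 293220 + 0 \left(- \frac{885}{7}\right) = 293220 + 0 = 293220$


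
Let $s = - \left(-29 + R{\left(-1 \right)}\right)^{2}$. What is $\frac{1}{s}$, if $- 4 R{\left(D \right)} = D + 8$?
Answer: $- \frac{16}{15129} \approx -0.0010576$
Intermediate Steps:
$R{\left(D \right)} = -2 - \frac{D}{4}$ ($R{\left(D \right)} = - \frac{D + 8}{4} = - \frac{8 + D}{4} = -2 - \frac{D}{4}$)
$s = - \frac{15129}{16}$ ($s = - \left(-29 - \frac{7}{4}\right)^{2} = - \left(- \frac{123}{4}\right)^{2} = \left(-1\right) \frac{15129}{16} = - \frac{15129}{16} \approx -945.56$)
$\frac{1}{s} = \frac{1}{- \frac{15129}{16}} = - \frac{16}{15129}$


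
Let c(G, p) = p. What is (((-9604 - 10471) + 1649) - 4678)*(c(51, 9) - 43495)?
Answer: 1004700544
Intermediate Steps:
(((-9604 - 10471) + 1649) - 4678)*(c(51, 9) - 43495) = (((-9604 - 10471) + 1649) - 4678)*(9 - 43495) = ((-20075 + 1649) - 4678)*(-43486) = (-18426 - 4678)*(-43486) = -23104*(-43486) = 1004700544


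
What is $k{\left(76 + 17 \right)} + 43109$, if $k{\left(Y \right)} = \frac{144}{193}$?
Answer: $\frac{8320181}{193} \approx 43110.0$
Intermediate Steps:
$k{\left(Y \right)} = \frac{144}{193}$ ($k{\left(Y \right)} = 144 \cdot \frac{1}{193} = \frac{144}{193}$)
$k{\left(76 + 17 \right)} + 43109 = \frac{144}{193} + 43109 = \frac{8320181}{193}$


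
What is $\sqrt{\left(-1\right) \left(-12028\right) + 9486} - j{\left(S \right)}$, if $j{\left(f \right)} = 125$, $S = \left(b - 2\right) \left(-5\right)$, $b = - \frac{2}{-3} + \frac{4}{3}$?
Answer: $-125 + \sqrt{21514} \approx 21.677$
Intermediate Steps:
$b = 2$ ($b = \left(-2\right) \left(- \frac{1}{3}\right) + 4 \cdot \frac{1}{3} = \frac{2}{3} + \frac{4}{3} = 2$)
$S = 0$ ($S = \left(2 - 2\right) \left(-5\right) = 0 \left(-5\right) = 0$)
$\sqrt{\left(-1\right) \left(-12028\right) + 9486} - j{\left(S \right)} = \sqrt{\left(-1\right) \left(-12028\right) + 9486} - 125 = \sqrt{12028 + 9486} - 125 = \sqrt{21514} - 125 = -125 + \sqrt{21514}$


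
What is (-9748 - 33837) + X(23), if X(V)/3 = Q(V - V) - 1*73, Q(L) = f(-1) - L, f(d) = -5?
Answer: -43819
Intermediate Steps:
Q(L) = -5 - L
X(V) = -234 (X(V) = 3*((-5 - (V - V)) - 1*73) = 3*((-5 - 1*0) - 73) = 3*((-5 + 0) - 73) = 3*(-5 - 73) = 3*(-78) = -234)
(-9748 - 33837) + X(23) = (-9748 - 33837) - 234 = -43585 - 234 = -43819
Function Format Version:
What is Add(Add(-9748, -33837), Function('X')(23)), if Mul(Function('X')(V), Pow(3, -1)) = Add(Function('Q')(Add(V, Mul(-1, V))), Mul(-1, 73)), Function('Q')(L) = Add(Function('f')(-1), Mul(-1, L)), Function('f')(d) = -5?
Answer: -43819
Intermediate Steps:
Function('Q')(L) = Add(-5, Mul(-1, L))
Function('X')(V) = -234 (Function('X')(V) = Mul(3, Add(Add(-5, Mul(-1, Add(V, Mul(-1, V)))), Mul(-1, 73))) = Mul(3, Add(Add(-5, Mul(-1, 0)), -73)) = Mul(3, Add(Add(-5, 0), -73)) = Mul(3, Add(-5, -73)) = Mul(3, -78) = -234)
Add(Add(-9748, -33837), Function('X')(23)) = Add(Add(-9748, -33837), -234) = Add(-43585, -234) = -43819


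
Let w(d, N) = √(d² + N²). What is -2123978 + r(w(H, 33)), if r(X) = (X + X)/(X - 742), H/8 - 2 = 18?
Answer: -1112699028128/523875 - 1484*√26689/523875 ≈ -2.1240e+6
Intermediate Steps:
H = 160 (H = 16 + 8*18 = 16 + 144 = 160)
w(d, N) = √(N² + d²)
r(X) = 2*X/(-742 + X) (r(X) = (2*X)/(-742 + X) = 2*X/(-742 + X))
-2123978 + r(w(H, 33)) = -2123978 + 2*√(33² + 160²)/(-742 + √(33² + 160²)) = -2123978 + 2*√(1089 + 25600)/(-742 + √(1089 + 25600)) = -2123978 + 2*√26689/(-742 + √26689)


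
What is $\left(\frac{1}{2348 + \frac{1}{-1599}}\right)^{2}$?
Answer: $\frac{2556801}{14095902311401} \approx 1.8139 \cdot 10^{-7}$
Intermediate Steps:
$\left(\frac{1}{2348 + \frac{1}{-1599}}\right)^{2} = \left(\frac{1}{2348 - \frac{1}{1599}}\right)^{2} = \left(\frac{1}{\frac{3754451}{1599}}\right)^{2} = \left(\frac{1599}{3754451}\right)^{2} = \frac{2556801}{14095902311401}$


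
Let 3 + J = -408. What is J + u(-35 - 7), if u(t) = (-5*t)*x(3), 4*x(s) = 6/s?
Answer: -306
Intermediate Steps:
J = -411 (J = -3 - 408 = -411)
x(s) = 3/(2*s) (x(s) = (6/s)/4 = 3/(2*s))
u(t) = -5*t/2 (u(t) = (-5*t)*((3/2)/3) = (-5*t)*((3/2)*(⅓)) = -5*t*(½) = -5*t/2)
J + u(-35 - 7) = -411 - 5*(-35 - 7)/2 = -411 - 5/2*(-42) = -411 + 105 = -306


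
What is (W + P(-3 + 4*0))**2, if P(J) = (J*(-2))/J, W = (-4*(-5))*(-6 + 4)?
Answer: 1764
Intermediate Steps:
W = -40 (W = 20*(-2) = -40)
P(J) = -2 (P(J) = (-2*J)/J = -2)
(W + P(-3 + 4*0))**2 = (-40 - 2)**2 = (-42)**2 = 1764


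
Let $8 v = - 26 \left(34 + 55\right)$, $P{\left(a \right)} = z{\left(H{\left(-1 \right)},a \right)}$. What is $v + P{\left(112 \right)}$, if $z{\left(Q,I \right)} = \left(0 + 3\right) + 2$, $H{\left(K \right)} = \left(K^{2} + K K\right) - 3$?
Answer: $- \frac{1137}{4} \approx -284.25$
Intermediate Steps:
$H{\left(K \right)} = -3 + 2 K^{2}$ ($H{\left(K \right)} = \left(K^{2} + K^{2}\right) - 3 = 2 K^{2} - 3 = -3 + 2 K^{2}$)
$z{\left(Q,I \right)} = 5$ ($z{\left(Q,I \right)} = 3 + 2 = 5$)
$P{\left(a \right)} = 5$
$v = - \frac{1157}{4}$ ($v = \frac{\left(-26\right) \left(34 + 55\right)}{8} = \frac{\left(-26\right) 89}{8} = \frac{1}{8} \left(-2314\right) = - \frac{1157}{4} \approx -289.25$)
$v + P{\left(112 \right)} = - \frac{1157}{4} + 5 = - \frac{1137}{4}$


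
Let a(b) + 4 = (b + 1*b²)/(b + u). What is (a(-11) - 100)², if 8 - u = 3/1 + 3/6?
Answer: 2471184/169 ≈ 14622.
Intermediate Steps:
u = 9/2 (u = 8 - (3/1 + 3/6) = 8 - (3*1 + 3*(⅙)) = 8 - (3 + ½) = 8 - 1*7/2 = 8 - 7/2 = 9/2 ≈ 4.5000)
a(b) = -4 + (b + b²)/(9/2 + b) (a(b) = -4 + (b + 1*b²)/(b + 9/2) = -4 + (b + b²)/(9/2 + b))
(a(-11) - 100)² = (2*(-18 + (-11)² - 3*(-11))/(9 + 2*(-11)) - 100)² = (2*(-18 + 121 + 33)/(9 - 22) - 100)² = (2*136/(-13) - 100)² = (2*(-1/13)*136 - 100)² = (-272/13 - 100)² = (-1572/13)² = 2471184/169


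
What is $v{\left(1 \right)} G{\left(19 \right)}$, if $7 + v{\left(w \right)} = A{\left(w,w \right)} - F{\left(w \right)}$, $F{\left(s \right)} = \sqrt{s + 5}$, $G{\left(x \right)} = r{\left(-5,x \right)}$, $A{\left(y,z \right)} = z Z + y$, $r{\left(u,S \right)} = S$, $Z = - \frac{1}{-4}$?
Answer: $- \frac{437}{4} - 19 \sqrt{6} \approx -155.79$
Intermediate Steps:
$Z = \frac{1}{4}$ ($Z = \left(-1\right) \left(- \frac{1}{4}\right) = \frac{1}{4} \approx 0.25$)
$A{\left(y,z \right)} = y + \frac{z}{4}$ ($A{\left(y,z \right)} = z \frac{1}{4} + y = \frac{z}{4} + y = y + \frac{z}{4}$)
$G{\left(x \right)} = x$
$F{\left(s \right)} = \sqrt{5 + s}$
$v{\left(w \right)} = -7 - \sqrt{5 + w} + \frac{5 w}{4}$ ($v{\left(w \right)} = -7 + \left(\left(w + \frac{w}{4}\right) - \sqrt{5 + w}\right) = -7 + \left(\frac{5 w}{4} - \sqrt{5 + w}\right) = -7 + \left(- \sqrt{5 + w} + \frac{5 w}{4}\right) = -7 - \sqrt{5 + w} + \frac{5 w}{4}$)
$v{\left(1 \right)} G{\left(19 \right)} = \left(-7 - \sqrt{5 + 1} + \frac{5}{4} \cdot 1\right) 19 = \left(-7 - \sqrt{6} + \frac{5}{4}\right) 19 = \left(- \frac{23}{4} - \sqrt{6}\right) 19 = - \frac{437}{4} - 19 \sqrt{6}$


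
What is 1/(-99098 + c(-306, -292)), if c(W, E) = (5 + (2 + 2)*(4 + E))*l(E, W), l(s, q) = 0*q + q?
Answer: 1/251884 ≈ 3.9701e-6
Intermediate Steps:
l(s, q) = q (l(s, q) = 0 + q = q)
c(W, E) = W*(21 + 4*E) (c(W, E) = (5 + (2 + 2)*(4 + E))*W = (5 + 4*(4 + E))*W = (5 + (16 + 4*E))*W = (21 + 4*E)*W = W*(21 + 4*E))
1/(-99098 + c(-306, -292)) = 1/(-99098 - 306*(21 + 4*(-292))) = 1/(-99098 - 306*(21 - 1168)) = 1/(-99098 - 306*(-1147)) = 1/(-99098 + 350982) = 1/251884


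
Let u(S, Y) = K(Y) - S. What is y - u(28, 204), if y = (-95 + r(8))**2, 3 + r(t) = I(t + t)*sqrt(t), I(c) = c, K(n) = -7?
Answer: 11687 - 6272*sqrt(2) ≈ 2817.1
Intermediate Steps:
r(t) = -3 + 2*t**(3/2) (r(t) = -3 + (t + t)*sqrt(t) = -3 + (2*t)*sqrt(t) = -3 + 2*t**(3/2))
u(S, Y) = -7 - S
y = (-98 + 32*sqrt(2))**2 (y = (-95 + (-3 + 2*8**(3/2)))**2 = (-95 + (-3 + 2*(16*sqrt(2))))**2 = (-95 + (-3 + 32*sqrt(2)))**2 = (-98 + 32*sqrt(2))**2 ≈ 2782.1)
y - u(28, 204) = (11652 - 6272*sqrt(2)) - (-7 - 1*28) = (11652 - 6272*sqrt(2)) - (-7 - 28) = (11652 - 6272*sqrt(2)) - 1*(-35) = (11652 - 6272*sqrt(2)) + 35 = 11687 - 6272*sqrt(2)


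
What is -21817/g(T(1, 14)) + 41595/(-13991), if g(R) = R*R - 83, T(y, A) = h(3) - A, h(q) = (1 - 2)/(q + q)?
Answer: -11164937307/59279867 ≈ -188.34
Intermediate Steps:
h(q) = -1/(2*q)
T(y, A) = -⅙ - A (T(y, A) = -½/3 - A = -½*⅓ - A = -⅙ - A)
g(R) = -83 + R² (g(R) = R² - 83 = -83 + R²)
-21817/g(T(1, 14)) + 41595/(-13991) = -21817/(-83 + (-⅙ - 1*14)²) + 41595/(-13991) = -21817/(-83 + (-⅙ - 14)²) + 41595*(-1/13991) = -21817/(-83 + (-85/6)²) - 41595/13991 = -21817/(-83 + 7225/36) - 41595/13991 = -21817/4237/36 - 41595/13991 = -21817*36/4237 - 41595/13991 = -785412/4237 - 41595/13991 = -11164937307/59279867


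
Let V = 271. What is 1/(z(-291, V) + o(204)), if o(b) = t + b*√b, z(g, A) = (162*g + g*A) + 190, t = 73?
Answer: -31435/3950514484 - 51*√51/1975257242 ≈ -8.1416e-6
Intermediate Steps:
z(g, A) = 190 + 162*g + A*g (z(g, A) = (162*g + A*g) + 190 = 190 + 162*g + A*g)
o(b) = 73 + b^(3/2) (o(b) = 73 + b*√b = 73 + b^(3/2))
1/(z(-291, V) + o(204)) = 1/((190 + 162*(-291) + 271*(-291)) + (73 + 204^(3/2))) = 1/((190 - 47142 - 78861) + (73 + 408*√51)) = 1/(-125813 + (73 + 408*√51)) = 1/(-125740 + 408*√51)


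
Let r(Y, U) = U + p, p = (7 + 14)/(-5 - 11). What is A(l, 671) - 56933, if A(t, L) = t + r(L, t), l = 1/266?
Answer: -121156201/2128 ≈ -56934.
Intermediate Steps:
l = 1/266 ≈ 0.0037594
p = -21/16 (p = 21/(-16) = 21*(-1/16) = -21/16 ≈ -1.3125)
r(Y, U) = -21/16 + U (r(Y, U) = U - 21/16 = -21/16 + U)
A(t, L) = -21/16 + 2*t (A(t, L) = t + (-21/16 + t) = -21/16 + 2*t)
A(l, 671) - 56933 = (-21/16 + 2*(1/266)) - 56933 = (-21/16 + 1/133) - 56933 = -2777/2128 - 56933 = -121156201/2128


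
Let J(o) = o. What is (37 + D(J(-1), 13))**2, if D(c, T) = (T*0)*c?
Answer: 1369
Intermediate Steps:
D(c, T) = 0 (D(c, T) = 0*c = 0)
(37 + D(J(-1), 13))**2 = (37 + 0)**2 = 37**2 = 1369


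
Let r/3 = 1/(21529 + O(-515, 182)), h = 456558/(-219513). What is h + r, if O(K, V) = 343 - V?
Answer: -1100231609/529026330 ≈ -2.0797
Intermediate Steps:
h = -152186/73171 (h = 456558*(-1/219513) = -152186/73171 ≈ -2.0799)
r = 1/7230 (r = 3/(21529 + (343 - 1*182)) = 3/(21529 + (343 - 182)) = 3/(21529 + 161) = 3/21690 = 3*(1/21690) = 1/7230 ≈ 0.00013831)
h + r = -152186/73171 + 1/7230 = -1100231609/529026330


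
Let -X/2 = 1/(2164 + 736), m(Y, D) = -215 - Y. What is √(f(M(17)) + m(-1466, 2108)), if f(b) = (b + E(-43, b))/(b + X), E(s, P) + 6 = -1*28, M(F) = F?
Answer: 7*√628801/157 ≈ 35.355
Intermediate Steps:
E(s, P) = -34 (E(s, P) = -6 - 1*28 = -6 - 28 = -34)
X = -1/1450 (X = -2/(2164 + 736) = -2/2900 = -2*1/2900 = -1/1450 ≈ -0.00068966)
f(b) = (-34 + b)/(-1/1450 + b) (f(b) = (b - 34)/(b - 1/1450) = (-34 + b)/(-1/1450 + b))
√(f(M(17)) + m(-1466, 2108)) = √(1450*(-34 + 17)/(-1 + 1450*17) + (-215 - 1*(-1466))) = √(1450*(-17)/(-1 + 24650) + (-215 + 1466)) = √(1450*(-17)/24649 + 1251) = √(1450*(1/24649)*(-17) + 1251) = √(-24650/24649 + 1251) = √(30811249/24649) = 7*√628801/157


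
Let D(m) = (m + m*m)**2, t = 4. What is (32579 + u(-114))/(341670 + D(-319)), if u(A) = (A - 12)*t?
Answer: 32075/10290821034 ≈ 3.1169e-6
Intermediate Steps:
u(A) = -48 + 4*A (u(A) = (A - 12)*4 = (-12 + A)*4 = -48 + 4*A)
D(m) = (m + m**2)**2
(32579 + u(-114))/(341670 + D(-319)) = (32579 + (-48 + 4*(-114)))/(341670 + (-319)**2*(1 - 319)**2) = (32579 + (-48 - 456))/(341670 + 101761*(-318)**2) = (32579 - 504)/(341670 + 101761*101124) = 32075/(341670 + 10290479364) = 32075/10290821034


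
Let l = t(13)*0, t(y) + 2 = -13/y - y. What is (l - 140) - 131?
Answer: -271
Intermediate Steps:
t(y) = -2 - y - 13/y (t(y) = -2 + (-13/y - y) = -2 + (-y - 13/y) = -2 - y - 13/y)
l = 0 (l = (-2 - 1*13 - 13/13)*0 = (-2 - 13 - 13*1/13)*0 = (-2 - 13 - 1)*0 = -16*0 = 0)
(l - 140) - 131 = (0 - 140) - 131 = -140 - 131 = -271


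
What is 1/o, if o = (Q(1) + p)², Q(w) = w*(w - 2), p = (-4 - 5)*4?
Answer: 1/1369 ≈ 0.00073046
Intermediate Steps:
p = -36 (p = -9*4 = -36)
Q(w) = w*(-2 + w)
o = 1369 (o = (1*(-2 + 1) - 36)² = (1*(-1) - 36)² = (-1 - 36)² = (-37)² = 1369)
1/o = 1/1369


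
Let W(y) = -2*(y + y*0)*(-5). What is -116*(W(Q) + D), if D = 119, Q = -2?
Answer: -11484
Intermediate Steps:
W(y) = 10*y (W(y) = -2*(y + 0)*(-5) = -2*y*(-5) = 10*y)
-116*(W(Q) + D) = -116*(10*(-2) + 119) = -116*(-20 + 119) = -116*99 = -11484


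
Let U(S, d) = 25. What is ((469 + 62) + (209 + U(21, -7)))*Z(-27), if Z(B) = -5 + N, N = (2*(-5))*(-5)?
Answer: 34425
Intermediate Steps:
N = 50 (N = -10*(-5) = 50)
Z(B) = 45 (Z(B) = -5 + 50 = 45)
((469 + 62) + (209 + U(21, -7)))*Z(-27) = ((469 + 62) + (209 + 25))*45 = (531 + 234)*45 = 765*45 = 34425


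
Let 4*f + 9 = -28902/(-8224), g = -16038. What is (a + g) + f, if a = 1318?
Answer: -242137117/16448 ≈ -14721.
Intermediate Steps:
f = -22557/16448 (f = -9/4 + (-28902/(-8224))/4 = -9/4 + (-28902*(-1/8224))/4 = -9/4 + (¼)*(14451/4112) = -9/4 + 14451/16448 = -22557/16448 ≈ -1.3714)
(a + g) + f = (1318 - 16038) - 22557/16448 = -14720 - 22557/16448 = -242137117/16448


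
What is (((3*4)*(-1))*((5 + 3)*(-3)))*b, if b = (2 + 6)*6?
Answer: 13824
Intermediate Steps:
b = 48 (b = 8*6 = 48)
(((3*4)*(-1))*((5 + 3)*(-3)))*b = (((3*4)*(-1))*((5 + 3)*(-3)))*48 = ((12*(-1))*(8*(-3)))*48 = -12*(-24)*48 = 288*48 = 13824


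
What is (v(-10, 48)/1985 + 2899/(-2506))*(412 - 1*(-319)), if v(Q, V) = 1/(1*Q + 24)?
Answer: -300458544/355315 ≈ -845.61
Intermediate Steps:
v(Q, V) = 1/(24 + Q) (v(Q, V) = 1/(Q + 24) = 1/(24 + Q))
(v(-10, 48)/1985 + 2899/(-2506))*(412 - 1*(-319)) = (1/((24 - 10)*1985) + 2899/(-2506))*(412 - 1*(-319)) = ((1/1985)/14 + 2899*(-1/2506))*(412 + 319) = ((1/14)*(1/1985) - 2899/2506)*731 = (1/27790 - 2899/2506)*731 = -411024/355315*731 = -300458544/355315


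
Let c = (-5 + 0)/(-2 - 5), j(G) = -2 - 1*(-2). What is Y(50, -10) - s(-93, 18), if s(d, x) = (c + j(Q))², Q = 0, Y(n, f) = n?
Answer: 2425/49 ≈ 49.490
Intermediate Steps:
j(G) = 0 (j(G) = -2 + 2 = 0)
c = 5/7 (c = -5/(-7) = -5*(-⅐) = 5/7 ≈ 0.71429)
s(d, x) = 25/49 (s(d, x) = (5/7 + 0)² = (5/7)² = 25/49)
Y(50, -10) - s(-93, 18) = 50 - 1*25/49 = 50 - 25/49 = 2425/49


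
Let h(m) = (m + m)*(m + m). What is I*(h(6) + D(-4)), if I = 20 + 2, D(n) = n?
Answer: 3080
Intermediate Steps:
h(m) = 4*m² (h(m) = (2*m)*(2*m) = 4*m²)
I = 22
I*(h(6) + D(-4)) = 22*(4*6² - 4) = 22*(4*36 - 4) = 22*(144 - 4) = 22*140 = 3080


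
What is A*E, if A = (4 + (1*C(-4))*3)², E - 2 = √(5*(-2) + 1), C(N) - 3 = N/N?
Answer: 512 + 768*I ≈ 512.0 + 768.0*I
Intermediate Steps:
C(N) = 4 (C(N) = 3 + N/N = 3 + 1 = 4)
E = 2 + 3*I (E = 2 + √(5*(-2) + 1) = 2 + √(-10 + 1) = 2 + √(-9) = 2 + 3*I ≈ 2.0 + 3.0*I)
A = 256 (A = (4 + (1*4)*3)² = (4 + 4*3)² = (4 + 12)² = 16² = 256)
A*E = 256*(2 + 3*I) = 512 + 768*I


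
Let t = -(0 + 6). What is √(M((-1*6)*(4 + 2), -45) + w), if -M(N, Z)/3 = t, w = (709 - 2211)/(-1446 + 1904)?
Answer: √771959/229 ≈ 3.8367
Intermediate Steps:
w = -751/229 (w = -1502/458 = -1502*1/458 = -751/229 ≈ -3.2795)
t = -6 (t = -1*6 = -6)
M(N, Z) = 18 (M(N, Z) = -3*(-6) = 18)
√(M((-1*6)*(4 + 2), -45) + w) = √(18 - 751/229) = √(3371/229) = √771959/229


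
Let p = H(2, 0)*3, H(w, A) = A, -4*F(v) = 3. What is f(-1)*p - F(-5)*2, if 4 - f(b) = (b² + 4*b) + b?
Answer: 3/2 ≈ 1.5000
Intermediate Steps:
F(v) = -¾ (F(v) = -¼*3 = -¾)
f(b) = 4 - b² - 5*b (f(b) = 4 - ((b² + 4*b) + b) = 4 - (b² + 5*b) = 4 + (-b² - 5*b) = 4 - b² - 5*b)
p = 0 (p = 0*3 = 0)
f(-1)*p - F(-5)*2 = (4 - 1*(-1)² - 5*(-1))*0 - (-3)*2/4 = (4 - 1*1 + 5)*0 - 1*(-3/2) = (4 - 1 + 5)*0 + 3/2 = 8*0 + 3/2 = 0 + 3/2 = 3/2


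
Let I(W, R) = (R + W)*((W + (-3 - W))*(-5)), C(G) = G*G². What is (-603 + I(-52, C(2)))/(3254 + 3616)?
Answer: -421/2290 ≈ -0.18384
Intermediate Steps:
C(G) = G³
I(W, R) = 15*R + 15*W (I(W, R) = (R + W)*(-3*(-5)) = (R + W)*15 = 15*R + 15*W)
(-603 + I(-52, C(2)))/(3254 + 3616) = (-603 + (15*2³ + 15*(-52)))/(3254 + 3616) = (-603 + (15*8 - 780))/6870 = (-603 + (120 - 780))*(1/6870) = (-603 - 660)*(1/6870) = -1263*1/6870 = -421/2290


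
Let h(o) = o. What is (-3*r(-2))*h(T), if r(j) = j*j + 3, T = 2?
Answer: -42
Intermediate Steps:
r(j) = 3 + j² (r(j) = j² + 3 = 3 + j²)
(-3*r(-2))*h(T) = -3*(3 + (-2)²)*2 = -3*(3 + 4)*2 = -3*7*2 = -21*2 = -42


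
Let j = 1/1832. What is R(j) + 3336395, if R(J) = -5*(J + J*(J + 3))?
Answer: 11197688935835/3356224 ≈ 3.3364e+6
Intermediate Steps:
j = 1/1832 ≈ 0.00054585
R(J) = -5*J - 5*J*(3 + J) (R(J) = -5*(J + J*(3 + J)) = -5*J - 5*J*(3 + J))
R(j) + 3336395 = -5*1/1832*(4 + 1/1832) + 3336395 = -5*1/1832*7329/1832 + 3336395 = -36645/3356224 + 3336395 = 11197688935835/3356224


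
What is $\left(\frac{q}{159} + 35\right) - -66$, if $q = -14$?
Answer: $\frac{16045}{159} \approx 100.91$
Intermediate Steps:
$\left(\frac{q}{159} + 35\right) - -66 = \left(- \frac{14}{159} + 35\right) - -66 = \left(\left(-14\right) \frac{1}{159} + 35\right) + 66 = \left(- \frac{14}{159} + 35\right) + 66 = \frac{5551}{159} + 66 = \frac{16045}{159}$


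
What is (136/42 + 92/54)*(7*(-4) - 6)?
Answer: -31756/189 ≈ -168.02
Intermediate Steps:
(136/42 + 92/54)*(7*(-4) - 6) = (136*(1/42) + 92*(1/54))*(-28 - 6) = (68/21 + 46/27)*(-34) = (934/189)*(-34) = -31756/189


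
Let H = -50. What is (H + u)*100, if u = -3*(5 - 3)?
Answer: -5600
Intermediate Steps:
u = -6 (u = -3*2 = -6)
(H + u)*100 = (-50 - 6)*100 = -56*100 = -5600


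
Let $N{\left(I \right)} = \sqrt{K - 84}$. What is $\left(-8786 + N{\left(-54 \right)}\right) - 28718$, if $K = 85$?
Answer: $-37503$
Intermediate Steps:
$N{\left(I \right)} = 1$ ($N{\left(I \right)} = \sqrt{85 - 84} = \sqrt{1} = 1$)
$\left(-8786 + N{\left(-54 \right)}\right) - 28718 = \left(-8786 + 1\right) - 28718 = -8785 - 28718 = -37503$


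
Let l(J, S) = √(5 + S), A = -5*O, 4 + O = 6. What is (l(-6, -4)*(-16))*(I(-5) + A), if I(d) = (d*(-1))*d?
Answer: 560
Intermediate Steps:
O = 2 (O = -4 + 6 = 2)
A = -10 (A = -5*2 = -10)
I(d) = -d² (I(d) = (-d)*d = -d²)
(l(-6, -4)*(-16))*(I(-5) + A) = (√(5 - 4)*(-16))*(-1*(-5)² - 10) = (√1*(-16))*(-1*25 - 10) = (1*(-16))*(-25 - 10) = -16*(-35) = 560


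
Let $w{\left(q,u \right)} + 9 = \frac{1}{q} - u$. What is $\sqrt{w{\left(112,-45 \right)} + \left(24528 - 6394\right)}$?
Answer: $\frac{\sqrt{14245287}}{28} \approx 134.8$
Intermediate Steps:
$w{\left(q,u \right)} = -9 + \frac{1}{q} - u$ ($w{\left(q,u \right)} = -9 - \left(u - \frac{1}{q}\right) = -9 + \frac{1}{q} - u$)
$\sqrt{w{\left(112,-45 \right)} + \left(24528 - 6394\right)} = \sqrt{\left(-9 + \frac{1}{112} - -45\right) + \left(24528 - 6394\right)} = \sqrt{\left(-9 + \frac{1}{112} + 45\right) + \left(24528 - 6394\right)} = \sqrt{\frac{4033}{112} + 18134} = \sqrt{\frac{2035041}{112}} = \frac{\sqrt{14245287}}{28}$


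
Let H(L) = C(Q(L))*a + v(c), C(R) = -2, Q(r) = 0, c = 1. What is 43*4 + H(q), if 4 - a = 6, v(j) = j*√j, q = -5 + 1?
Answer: 177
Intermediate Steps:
q = -4
v(j) = j^(3/2)
a = -2 (a = 4 - 1*6 = 4 - 6 = -2)
H(L) = 5 (H(L) = -2*(-2) + 1^(3/2) = 4 + 1 = 5)
43*4 + H(q) = 43*4 + 5 = 172 + 5 = 177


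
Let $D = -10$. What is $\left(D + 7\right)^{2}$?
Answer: $9$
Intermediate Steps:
$\left(D + 7\right)^{2} = \left(-10 + 7\right)^{2} = \left(-3\right)^{2} = 9$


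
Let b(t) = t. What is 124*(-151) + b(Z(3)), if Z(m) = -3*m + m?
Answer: -18730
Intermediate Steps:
Z(m) = -2*m
124*(-151) + b(Z(3)) = 124*(-151) - 2*3 = -18724 - 6 = -18730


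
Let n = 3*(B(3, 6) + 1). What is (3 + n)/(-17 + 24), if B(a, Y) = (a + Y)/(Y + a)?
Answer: 9/7 ≈ 1.2857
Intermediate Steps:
B(a, Y) = 1 (B(a, Y) = (Y + a)/(Y + a) = 1)
n = 6 (n = 3*(1 + 1) = 3*2 = 6)
(3 + n)/(-17 + 24) = (3 + 6)/(-17 + 24) = 9/7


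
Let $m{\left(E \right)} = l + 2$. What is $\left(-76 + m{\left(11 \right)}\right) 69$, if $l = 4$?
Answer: $-4830$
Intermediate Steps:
$m{\left(E \right)} = 6$ ($m{\left(E \right)} = 4 + 2 = 6$)
$\left(-76 + m{\left(11 \right)}\right) 69 = \left(-76 + 6\right) 69 = \left(-70\right) 69 = -4830$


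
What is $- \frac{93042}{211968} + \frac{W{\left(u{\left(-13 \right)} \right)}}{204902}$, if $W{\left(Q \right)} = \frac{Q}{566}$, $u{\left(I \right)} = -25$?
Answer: $- \frac{149868162577}{341429022208} \approx -0.43894$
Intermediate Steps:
$W{\left(Q \right)} = \frac{Q}{566}$ ($W{\left(Q \right)} = Q \frac{1}{566} = \frac{Q}{566}$)
$- \frac{93042}{211968} + \frac{W{\left(u{\left(-13 \right)} \right)}}{204902} = - \frac{93042}{211968} + \frac{\frac{1}{566} \left(-25\right)}{204902} = \left(-93042\right) \frac{1}{211968} - \frac{25}{115974532} = - \frac{5169}{11776} - \frac{25}{115974532} = - \frac{149868162577}{341429022208}$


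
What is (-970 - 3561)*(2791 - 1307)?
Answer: -6724004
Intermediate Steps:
(-970 - 3561)*(2791 - 1307) = -4531*1484 = -6724004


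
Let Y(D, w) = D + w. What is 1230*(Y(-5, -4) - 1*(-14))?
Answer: 6150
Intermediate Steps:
1230*(Y(-5, -4) - 1*(-14)) = 1230*((-5 - 4) - 1*(-14)) = 1230*(-9 + 14) = 1230*5 = 6150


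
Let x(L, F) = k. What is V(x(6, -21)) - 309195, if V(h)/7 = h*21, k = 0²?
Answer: -309195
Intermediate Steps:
k = 0
x(L, F) = 0
V(h) = 147*h (V(h) = 7*(h*21) = 7*(21*h) = 147*h)
V(x(6, -21)) - 309195 = 147*0 - 309195 = 0 - 309195 = -309195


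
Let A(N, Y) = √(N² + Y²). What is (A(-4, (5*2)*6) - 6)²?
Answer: 3652 - 48*√226 ≈ 2930.4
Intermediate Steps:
(A(-4, (5*2)*6) - 6)² = (√((-4)² + ((5*2)*6)²) - 6)² = (√(16 + (10*6)²) - 6)² = (√(16 + 60²) - 6)² = (√(16 + 3600) - 6)² = (√3616 - 6)² = (4*√226 - 6)² = (-6 + 4*√226)²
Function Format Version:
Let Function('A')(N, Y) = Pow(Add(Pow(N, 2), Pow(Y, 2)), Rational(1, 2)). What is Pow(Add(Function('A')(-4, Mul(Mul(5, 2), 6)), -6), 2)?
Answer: Add(3652, Mul(-48, Pow(226, Rational(1, 2)))) ≈ 2930.4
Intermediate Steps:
Pow(Add(Function('A')(-4, Mul(Mul(5, 2), 6)), -6), 2) = Pow(Add(Pow(Add(Pow(-4, 2), Pow(Mul(Mul(5, 2), 6), 2)), Rational(1, 2)), -6), 2) = Pow(Add(Pow(Add(16, Pow(Mul(10, 6), 2)), Rational(1, 2)), -6), 2) = Pow(Add(Pow(Add(16, Pow(60, 2)), Rational(1, 2)), -6), 2) = Pow(Add(Pow(Add(16, 3600), Rational(1, 2)), -6), 2) = Pow(Add(Pow(3616, Rational(1, 2)), -6), 2) = Pow(Add(Mul(4, Pow(226, Rational(1, 2))), -6), 2) = Pow(Add(-6, Mul(4, Pow(226, Rational(1, 2)))), 2)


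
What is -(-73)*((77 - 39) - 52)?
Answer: -1022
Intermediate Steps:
-(-73)*((77 - 39) - 52) = -(-73)*(38 - 52) = -(-73)*(-14) = -1*1022 = -1022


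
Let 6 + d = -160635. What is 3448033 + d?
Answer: 3287392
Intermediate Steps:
d = -160641 (d = -6 - 160635 = -160641)
3448033 + d = 3448033 - 160641 = 3287392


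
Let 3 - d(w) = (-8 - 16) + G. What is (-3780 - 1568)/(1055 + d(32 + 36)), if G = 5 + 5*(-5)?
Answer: -2674/551 ≈ -4.8530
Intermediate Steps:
G = -20 (G = 5 - 25 = -20)
d(w) = 47 (d(w) = 3 - ((-8 - 16) - 20) = 3 - (-24 - 20) = 3 - 1*(-44) = 3 + 44 = 47)
(-3780 - 1568)/(1055 + d(32 + 36)) = (-3780 - 1568)/(1055 + 47) = -5348/1102 = -5348*1/1102 = -2674/551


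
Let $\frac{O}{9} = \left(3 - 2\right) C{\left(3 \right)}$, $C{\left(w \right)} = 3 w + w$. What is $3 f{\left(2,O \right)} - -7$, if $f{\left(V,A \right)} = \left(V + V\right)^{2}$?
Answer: $55$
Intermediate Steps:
$C{\left(w \right)} = 4 w$
$O = 108$ ($O = 9 \left(3 - 2\right) 4 \cdot 3 = 9 \cdot 1 \cdot 12 = 9 \cdot 12 = 108$)
$f{\left(V,A \right)} = 4 V^{2}$ ($f{\left(V,A \right)} = \left(2 V\right)^{2} = 4 V^{2}$)
$3 f{\left(2,O \right)} - -7 = 3 \cdot 4 \cdot 2^{2} - -7 = 3 \cdot 4 \cdot 4 + 7 = 3 \cdot 16 + 7 = 48 + 7 = 55$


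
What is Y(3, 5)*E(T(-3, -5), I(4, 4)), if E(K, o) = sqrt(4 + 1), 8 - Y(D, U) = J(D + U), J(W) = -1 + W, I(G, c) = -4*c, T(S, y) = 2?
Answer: sqrt(5) ≈ 2.2361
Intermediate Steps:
Y(D, U) = 9 - D - U (Y(D, U) = 8 - (-1 + (D + U)) = 8 - (-1 + D + U) = 8 + (1 - D - U) = 9 - D - U)
E(K, o) = sqrt(5)
Y(3, 5)*E(T(-3, -5), I(4, 4)) = (9 - 1*3 - 1*5)*sqrt(5) = (9 - 3 - 5)*sqrt(5) = 1*sqrt(5) = sqrt(5)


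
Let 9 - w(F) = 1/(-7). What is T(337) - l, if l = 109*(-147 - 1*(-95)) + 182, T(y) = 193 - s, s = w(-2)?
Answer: 39689/7 ≈ 5669.9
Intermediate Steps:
w(F) = 64/7 (w(F) = 9 - 1/(-7) = 9 - 1*(-1/7) = 9 + 1/7 = 64/7)
s = 64/7 ≈ 9.1429
T(y) = 1287/7 (T(y) = 193 - 1*64/7 = 193 - 64/7 = 1287/7)
l = -5486 (l = 109*(-147 + 95) + 182 = 109*(-52) + 182 = -5668 + 182 = -5486)
T(337) - l = 1287/7 - 1*(-5486) = 1287/7 + 5486 = 39689/7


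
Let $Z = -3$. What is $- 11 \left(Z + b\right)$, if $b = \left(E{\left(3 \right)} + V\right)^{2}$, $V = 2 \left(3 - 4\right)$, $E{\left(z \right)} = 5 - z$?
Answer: $33$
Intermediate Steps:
$V = -2$ ($V = 2 \left(-1\right) = -2$)
$b = 0$ ($b = \left(\left(5 - 3\right) - 2\right)^{2} = \left(2 - 2\right)^{2} = 0^{2} = 0$)
$- 11 \left(Z + b\right) = - 11 \left(-3 + 0\right) = - 11 \left(-3\right) = \left(-1\right) \left(-33\right) = 33$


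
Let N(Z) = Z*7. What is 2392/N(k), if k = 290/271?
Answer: 324116/1015 ≈ 319.33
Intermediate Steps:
k = 290/271 (k = 290*(1/271) = 290/271 ≈ 1.0701)
N(Z) = 7*Z
2392/N(k) = 2392/((7*(290/271))) = 2392/(2030/271) = 2392*(271/2030) = 324116/1015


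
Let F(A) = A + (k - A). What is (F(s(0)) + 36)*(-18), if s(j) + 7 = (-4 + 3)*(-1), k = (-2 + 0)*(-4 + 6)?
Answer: -576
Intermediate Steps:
k = -4 (k = -2*2 = -4)
s(j) = -6 (s(j) = -7 + (-4 + 3)*(-1) = -7 - 1*(-1) = -7 + 1 = -6)
F(A) = -4 (F(A) = A + (-4 - A) = -4)
(F(s(0)) + 36)*(-18) = (-4 + 36)*(-18) = 32*(-18) = -576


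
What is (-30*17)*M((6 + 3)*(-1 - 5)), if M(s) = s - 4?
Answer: 29580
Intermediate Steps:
M(s) = -4 + s
(-30*17)*M((6 + 3)*(-1 - 5)) = (-30*17)*(-4 + (6 + 3)*(-1 - 5)) = -510*(-4 + 9*(-6)) = -510*(-4 - 54) = -510*(-58) = 29580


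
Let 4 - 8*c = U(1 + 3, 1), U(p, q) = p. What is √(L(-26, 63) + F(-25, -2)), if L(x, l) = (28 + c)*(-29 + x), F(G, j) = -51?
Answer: I*√1591 ≈ 39.887*I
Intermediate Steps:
c = 0 (c = ½ - (1 + 3)/8 = ½ - ⅛*4 = ½ - ½ = 0)
L(x, l) = -812 + 28*x (L(x, l) = (28 + 0)*(-29 + x) = 28*(-29 + x) = -812 + 28*x)
√(L(-26, 63) + F(-25, -2)) = √((-812 + 28*(-26)) - 51) = √((-812 - 728) - 51) = √(-1540 - 51) = √(-1591) = I*√1591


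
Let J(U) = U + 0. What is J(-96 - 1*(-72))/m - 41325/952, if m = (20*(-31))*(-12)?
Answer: -6405851/147560 ≈ -43.412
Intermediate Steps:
J(U) = U
m = 7440 (m = -620*(-12) = 7440)
J(-96 - 1*(-72))/m - 41325/952 = (-96 - 1*(-72))/7440 - 41325/952 = (-96 + 72)*(1/7440) - 41325*1/952 = -24*1/7440 - 41325/952 = -1/310 - 41325/952 = -6405851/147560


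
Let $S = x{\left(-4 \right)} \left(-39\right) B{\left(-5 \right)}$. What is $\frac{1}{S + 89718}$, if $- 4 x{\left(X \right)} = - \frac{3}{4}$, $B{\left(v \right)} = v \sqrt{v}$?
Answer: $\frac{7655936}{686875836423} - \frac{1040 i \sqrt{5}}{228958612141} \approx 1.1146 \cdot 10^{-5} - 1.0157 \cdot 10^{-8} i$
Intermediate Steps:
$B{\left(v \right)} = v^{\frac{3}{2}}$
$x{\left(X \right)} = \frac{3}{16}$ ($x{\left(X \right)} = - \frac{\left(-3\right) \frac{1}{4}}{4} = \left(- \frac{1}{4}\right) \left(- \frac{3}{4}\right) = \frac{3}{16}$)
$S = \frac{585 i \sqrt{5}}{16}$ ($S = \frac{3}{16} \left(-39\right) \left(-5\right)^{\frac{3}{2}} = - \frac{117 \left(- 5 i \sqrt{5}\right)}{16} = \frac{585 i \sqrt{5}}{16} \approx 81.756 i$)
$\frac{1}{S + 89718} = \frac{1}{\frac{585 i \sqrt{5}}{16} + 89718} = \frac{1}{89718 + \frac{585 i \sqrt{5}}{16}}$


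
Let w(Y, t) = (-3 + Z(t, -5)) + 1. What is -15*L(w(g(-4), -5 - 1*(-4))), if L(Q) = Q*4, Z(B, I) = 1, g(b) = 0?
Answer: 60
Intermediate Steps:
w(Y, t) = -1 (w(Y, t) = (-3 + 1) + 1 = -2 + 1 = -1)
L(Q) = 4*Q
-15*L(w(g(-4), -5 - 1*(-4))) = -60*(-1) = -15*(-4) = 60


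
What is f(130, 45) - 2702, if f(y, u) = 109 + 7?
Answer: -2586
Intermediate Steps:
f(y, u) = 116
f(130, 45) - 2702 = 116 - 2702 = -2586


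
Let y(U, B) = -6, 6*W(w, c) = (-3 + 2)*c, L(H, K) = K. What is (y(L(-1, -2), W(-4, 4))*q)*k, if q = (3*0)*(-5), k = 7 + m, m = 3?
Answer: 0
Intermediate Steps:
W(w, c) = -c/6 (W(w, c) = ((-3 + 2)*c)/6 = (-c)/6 = -c/6)
k = 10 (k = 7 + 3 = 10)
q = 0 (q = 0*(-5) = 0)
(y(L(-1, -2), W(-4, 4))*q)*k = -6*0*10 = 0*10 = 0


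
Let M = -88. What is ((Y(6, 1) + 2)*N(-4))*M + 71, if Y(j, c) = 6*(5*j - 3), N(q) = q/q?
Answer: -14361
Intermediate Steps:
N(q) = 1
Y(j, c) = -18 + 30*j (Y(j, c) = 6*(-3 + 5*j) = -18 + 30*j)
((Y(6, 1) + 2)*N(-4))*M + 71 = (((-18 + 30*6) + 2)*1)*(-88) + 71 = (((-18 + 180) + 2)*1)*(-88) + 71 = ((162 + 2)*1)*(-88) + 71 = (164*1)*(-88) + 71 = 164*(-88) + 71 = -14432 + 71 = -14361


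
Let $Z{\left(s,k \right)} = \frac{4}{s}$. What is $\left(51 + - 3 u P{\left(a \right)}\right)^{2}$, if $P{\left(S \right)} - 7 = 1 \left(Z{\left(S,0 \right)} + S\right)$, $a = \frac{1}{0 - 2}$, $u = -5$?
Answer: $\frac{3249}{4} \approx 812.25$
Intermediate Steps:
$a = - \frac{1}{2}$ ($a = \frac{1}{-2} = - \frac{1}{2} \approx -0.5$)
$P{\left(S \right)} = 7 + S + \frac{4}{S}$ ($P{\left(S \right)} = 7 + 1 \left(\frac{4}{S} + S\right) = 7 + 1 \left(S + \frac{4}{S}\right) = 7 + \left(S + \frac{4}{S}\right) = 7 + S + \frac{4}{S}$)
$\left(51 + - 3 u P{\left(a \right)}\right)^{2} = \left(51 + \left(-3\right) \left(-5\right) \left(7 - \frac{1}{2} + \frac{4}{- \frac{1}{2}}\right)\right)^{2} = \left(51 + 15 \left(7 - \frac{1}{2} + 4 \left(-2\right)\right)\right)^{2} = \left(51 + 15 \left(7 - \frac{1}{2} - 8\right)\right)^{2} = \left(51 + 15 \left(- \frac{3}{2}\right)\right)^{2} = \left(51 - \frac{45}{2}\right)^{2} = \left(\frac{57}{2}\right)^{2} = \frac{3249}{4}$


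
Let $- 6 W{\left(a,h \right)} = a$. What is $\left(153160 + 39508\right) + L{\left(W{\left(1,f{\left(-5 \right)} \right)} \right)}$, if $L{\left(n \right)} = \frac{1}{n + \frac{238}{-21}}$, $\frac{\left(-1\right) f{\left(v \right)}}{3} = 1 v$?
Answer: $\frac{4431362}{23} \approx 1.9267 \cdot 10^{5}$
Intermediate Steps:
$f{\left(v \right)} = - 3 v$ ($f{\left(v \right)} = - 3 \cdot 1 v = - 3 v$)
$W{\left(a,h \right)} = - \frac{a}{6}$
$L{\left(n \right)} = \frac{1}{- \frac{34}{3} + n}$ ($L{\left(n \right)} = \frac{1}{n + 238 \left(- \frac{1}{21}\right)} = \frac{1}{n - \frac{34}{3}} = \frac{1}{- \frac{34}{3} + n}$)
$\left(153160 + 39508\right) + L{\left(W{\left(1,f{\left(-5 \right)} \right)} \right)} = \left(153160 + 39508\right) + \frac{3}{-34 + 3 \left(\left(- \frac{1}{6}\right) 1\right)} = 192668 + \frac{3}{-34 + 3 \left(- \frac{1}{6}\right)} = 192668 + \frac{3}{-34 - \frac{1}{2}} = 192668 + \frac{3}{- \frac{69}{2}} = 192668 + 3 \left(- \frac{2}{69}\right) = 192668 - \frac{2}{23} = \frac{4431362}{23}$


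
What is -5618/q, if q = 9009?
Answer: -5618/9009 ≈ -0.62360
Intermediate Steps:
-5618/q = -5618/9009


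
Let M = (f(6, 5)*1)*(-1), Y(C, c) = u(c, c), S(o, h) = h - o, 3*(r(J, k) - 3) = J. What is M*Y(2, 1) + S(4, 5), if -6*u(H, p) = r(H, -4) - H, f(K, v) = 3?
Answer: 13/6 ≈ 2.1667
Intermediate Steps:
r(J, k) = 3 + J/3
u(H, p) = -1/2 + H/9 (u(H, p) = -((3 + H/3) - H)/6 = -(3 - 2*H/3)/6 = -1/2 + H/9)
Y(C, c) = -1/2 + c/9
M = -3 (M = (3*1)*(-1) = 3*(-1) = -3)
M*Y(2, 1) + S(4, 5) = -3*(-1/2 + (1/9)*1) + (5 - 1*4) = -3*(-1/2 + 1/9) + (5 - 4) = -3*(-7/18) + 1 = 7/6 + 1 = 13/6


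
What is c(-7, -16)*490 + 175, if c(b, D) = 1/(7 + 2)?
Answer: 2065/9 ≈ 229.44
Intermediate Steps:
c(b, D) = 1/9
c(-7, -16)*490 + 175 = (1/9)*490 + 175 = 490/9 + 175 = 2065/9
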